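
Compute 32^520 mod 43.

35

By repeated squaring mod 43: 32^1≡32, 32^2≡35, 32^4≡21, 32^8≡11, 32^16≡35, 32^32≡21, 32^64≡11, 32^128≡35, 32^256≡21, 32^512≡11.
520 = 8 + 512, so 32^520 ≡ 11·11 ≡ 35 (mod 43).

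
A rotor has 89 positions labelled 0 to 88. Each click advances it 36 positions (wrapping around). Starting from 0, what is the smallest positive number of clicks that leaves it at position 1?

89 = 2·36 + 17
36 = 2·17 + 2
17 = 8·2 + 1
2 = 2·1 + 0
Back-substituting gives 36·47 ≡ 1 (mod 89).

47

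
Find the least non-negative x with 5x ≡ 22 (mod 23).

The inverse of 5 mod 23 is 14 (since 5·14 = 70 ≡ 1).
Multiplying both sides by 14: x ≡ 14·22 = 308 ≡ 9 (mod 23).
Check: 5·9 = 45 = 1·23 + 22.

9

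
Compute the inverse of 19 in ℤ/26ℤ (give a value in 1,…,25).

11

26 = 1·19 + 7
19 = 2·7 + 5
7 = 1·5 + 2
5 = 2·2 + 1
2 = 2·1 + 0
Back-substituting gives 19·11 ≡ 1 (mod 26).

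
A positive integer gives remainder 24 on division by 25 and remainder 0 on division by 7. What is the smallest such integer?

49

x ≡ 0 (mod 7) gives x ∈ {0, 7, 14, 21, 28, 35, 42, 49}.
The first of these with x mod 25 = 24 is 49.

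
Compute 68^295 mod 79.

7

By repeated squaring mod 79: 68^1≡68, 68^2≡42, 68^4≡26, 68^8≡44, 68^16≡40, 68^32≡20, 68^64≡5, 68^128≡25, 68^256≡72.
295 = 1 + 2 + 4 + 32 + 256, so 68^295 ≡ 68·42·26·20·72 ≡ 7 (mod 79).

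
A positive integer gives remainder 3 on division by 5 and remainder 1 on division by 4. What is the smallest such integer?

x ≡ 1 (mod 4) gives x ∈ {1, 5, 9, 13}.
The first of these with x mod 5 = 3 is 13.

13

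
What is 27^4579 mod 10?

The units digit of 27^n cycles with period 4: 7, 9, 3, 1, …
4579 leaves remainder 3 on division by 4, so 27^4579 ends in 3.

3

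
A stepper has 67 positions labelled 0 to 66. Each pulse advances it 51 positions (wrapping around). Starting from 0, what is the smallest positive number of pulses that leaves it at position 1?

67 = 1·51 + 16
51 = 3·16 + 3
16 = 5·3 + 1
3 = 3·1 + 0
Back-substituting gives 51·46 ≡ 1 (mod 67).

46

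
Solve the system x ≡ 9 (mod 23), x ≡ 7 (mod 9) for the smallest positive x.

124

Since 9·18 ≡ 1 (mod 23), take x = 7 + 9·((9−7)·18 mod 23) = 7 + 9·13 = 124.
Check: 124 mod 23 = 9, 124 mod 9 = 7.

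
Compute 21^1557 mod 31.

Successive squares of 21 mod 31: 21^1≡21, 21^2≡7, 21^4≡18, 21^8≡14, 21^16≡10, 21^32≡7, 21^64≡18, 21^128≡14, 21^256≡10, 21^512≡7, 21^1024≡18.
Since 1557 = 1 + 4 + 16 + 512 + 1024 in binary, 21^1557 ≡ 21·18·10·7·18 ≡ 27 (mod 31).

27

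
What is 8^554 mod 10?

4

Powers of 8 mod 10 repeat with period 4: 8, 4, 2, 6.
554 leaves remainder 2 on division by 4, so 8^554 ends in 4.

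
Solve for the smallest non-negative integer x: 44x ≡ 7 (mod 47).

44⁻¹ ≡ 31 (mod 47) because 44·31 = 1364 = 29·47 + 1.
So x ≡ 31·7 = 217 ≡ 29 (mod 47).

29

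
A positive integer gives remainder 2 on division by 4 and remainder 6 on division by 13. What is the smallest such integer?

Since 13·1 ≡ 1 (mod 4), take x = 6 + 13·((2−6)·1 mod 4) = 6 + 13·0 = 6.
Check: 6 mod 4 = 2, 6 mod 13 = 6.

6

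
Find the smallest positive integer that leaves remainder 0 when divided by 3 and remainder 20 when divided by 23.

x ≡ 0 (mod 3) gives x ∈ {0, 3, 6, 9, 12, 15, 18, 21, …}.
The first of these with x mod 23 = 20 is 66.

66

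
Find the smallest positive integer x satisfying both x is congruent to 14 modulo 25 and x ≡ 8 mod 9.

x ≡ 8 (mod 9) gives x ∈ {8, 17, 26, 35, 44, 53, 62, 71, …}.
The first of these with x mod 25 = 14 is 89.

89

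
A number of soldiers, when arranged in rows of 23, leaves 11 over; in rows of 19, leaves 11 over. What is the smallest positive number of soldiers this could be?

11

Since 19·17 ≡ 1 (mod 23), take x = 11 + 19·((11−11)·17 mod 23) = 11 + 19·0 = 11.
Check: 11 mod 23 = 11, 11 mod 19 = 11.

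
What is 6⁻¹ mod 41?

7

41 = 6·6 + 5
6 = 1·5 + 1
5 = 5·1 + 0
Back-substituting gives 6·7 ≡ 1 (mod 41).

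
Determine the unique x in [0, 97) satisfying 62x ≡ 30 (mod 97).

13

62⁻¹ ≡ 36 (mod 97) because 62·36 = 2232 = 23·97 + 1.
Multiplying both sides by 36: x ≡ 36·30 = 1080 ≡ 13 (mod 97).
Check: 62·13 = 806 = 8·97 + 30.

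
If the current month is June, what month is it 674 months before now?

674 = 56·12 + 2, so 674 mod 12 = 2.
June − 2 months → April.

April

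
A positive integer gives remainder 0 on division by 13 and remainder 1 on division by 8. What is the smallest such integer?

Since 8·5 ≡ 1 (mod 13), take x = 1 + 8·((0−1)·5 mod 13) = 1 + 8·8 = 65.
Check: 65 mod 13 = 0, 65 mod 8 = 1.

65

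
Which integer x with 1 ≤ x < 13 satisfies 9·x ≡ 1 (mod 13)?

3

13 = 1·9 + 4
9 = 2·4 + 1
4 = 4·1 + 0
Back-substituting gives 9·3 ≡ 1 (mod 13).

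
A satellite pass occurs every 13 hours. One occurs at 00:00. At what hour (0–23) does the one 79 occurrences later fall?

79·13 = 1027.
1027 = 42·24 + 19, so 1027 mod 24 = 19.
(0 + 19) mod 24 = 19.

19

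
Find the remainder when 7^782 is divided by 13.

10

Square-and-reduce mod 13: 7^1≡7, 7^2≡10, 7^4≡9, 7^8≡3, 7^16≡9, 7^32≡3, 7^64≡9, 7^128≡3, 7^256≡9, 7^512≡3.
Since 782 = 2 + 4 + 8 + 256 + 512 in binary, 7^782 ≡ 10·9·3·9·3 ≡ 10 (mod 13).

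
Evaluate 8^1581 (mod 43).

27

Square-and-reduce mod 43: 8^1≡8, 8^2≡21, 8^4≡11, 8^8≡35, 8^16≡21, 8^32≡11, 8^64≡35, 8^128≡21, 8^256≡11, 8^512≡35, 8^1024≡21.
Since 1581 = 1 + 4 + 8 + 32 + 512 + 1024 in binary, 8^1581 ≡ 8·11·35·11·35·21 ≡ 27 (mod 43).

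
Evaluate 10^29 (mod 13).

Successive squares of 10 mod 13: 10^1≡10, 10^2≡9, 10^4≡3, 10^8≡9, 10^16≡3.
29 = 1 + 4 + 8 + 16, so 10^29 ≡ 10·3·9·3 ≡ 4 (mod 13).

4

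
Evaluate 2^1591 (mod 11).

2

By repeated squaring mod 11: 2^1≡2, 2^2≡4, 2^4≡5, 2^8≡3, 2^16≡9, 2^32≡4, 2^64≡5, 2^128≡3, 2^256≡9, 2^512≡4, 2^1024≡5.
Since 1591 = 1 + 2 + 4 + 16 + 32 + 512 + 1024 in binary, 2^1591 ≡ 2·4·5·9·4·4·5 ≡ 2 (mod 11).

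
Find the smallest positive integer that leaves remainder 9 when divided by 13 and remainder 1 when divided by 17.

35

x ≡ 9 (mod 13) gives x ∈ {9, 22, 35}.
The first of these with x mod 17 = 1 is 35.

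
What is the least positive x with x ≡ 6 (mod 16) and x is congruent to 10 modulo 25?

310

x ≡ 6 (mod 16) gives x ∈ {6, 22, 38, 54, 70, 86, 102, 118, …}.
The first of these with x mod 25 = 10 is 310.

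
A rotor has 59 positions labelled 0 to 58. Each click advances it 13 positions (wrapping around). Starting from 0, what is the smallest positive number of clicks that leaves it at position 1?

50

59 = 4·13 + 7
13 = 1·7 + 6
7 = 1·6 + 1
6 = 6·1 + 0
Back-substituting gives 13·50 ≡ 1 (mod 59).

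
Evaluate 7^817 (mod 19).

7

Successive squares of 7 mod 19: 7^1≡7, 7^2≡11, 7^4≡7, 7^8≡11, 7^16≡7, 7^32≡11, 7^64≡7, 7^128≡11, 7^256≡7, 7^512≡11.
Since 817 = 1 + 16 + 32 + 256 + 512 in binary, 7^817 ≡ 7·7·11·7·11 ≡ 7 (mod 19).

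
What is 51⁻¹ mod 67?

67 = 1·51 + 16
51 = 3·16 + 3
16 = 5·3 + 1
3 = 3·1 + 0
Back-substituting gives 51·46 ≡ 1 (mod 67).

46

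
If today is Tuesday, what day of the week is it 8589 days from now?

8589 mod 7 = 0 (since 1227·7 = 8589).
Tuesday + 0 days → Tuesday.

Tuesday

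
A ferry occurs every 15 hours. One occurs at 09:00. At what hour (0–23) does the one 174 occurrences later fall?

3

174·15 = 2610.
2610 − 108·24 = 18, so 2610 ≡ 18 (mod 24).
(9 + 18) mod 24 = 3.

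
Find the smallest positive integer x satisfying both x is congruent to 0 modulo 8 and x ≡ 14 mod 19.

Since 19·3 ≡ 1 (mod 8), take x = 14 + 19·((0−14)·3 mod 8) = 14 + 19·6 = 128.
Check: 128 mod 8 = 0, 128 mod 19 = 14.

128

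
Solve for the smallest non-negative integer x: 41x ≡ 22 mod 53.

7

The inverse of 41 mod 53 is 22 (since 41·22 = 902 ≡ 1).
Multiplying both sides by 22: x ≡ 22·22 = 484 ≡ 7 (mod 53).
Check: 41·7 = 287 = 5·53 + 22.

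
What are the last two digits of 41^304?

Square-and-reduce mod 100: 41^1≡41, 41^2≡81, 41^4≡61, 41^8≡21, 41^16≡41, 41^32≡81, 41^64≡61, 41^128≡21, 41^256≡41.
304 = 16 + 32 + 256, so 41^304 ≡ 41·81·41 ≡ 61 (mod 100).

61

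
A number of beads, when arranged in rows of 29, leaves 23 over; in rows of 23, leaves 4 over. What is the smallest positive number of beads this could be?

487

x ≡ 4 (mod 23) gives x ∈ {4, 27, 50, 73, 96, 119, 142, 165, …}.
The first of these with x mod 29 = 23 is 487.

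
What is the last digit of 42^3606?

Last digits of 2^n: 2, 4, 8, 6 (period 4).
3606 mod 4 = 2, so the last digit matches 2^2 = 4.

4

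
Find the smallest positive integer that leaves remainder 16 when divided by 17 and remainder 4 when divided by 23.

x ≡ 16 (mod 17) gives x ∈ {16, 33, 50}.
The first of these with x mod 23 = 4 is 50.

50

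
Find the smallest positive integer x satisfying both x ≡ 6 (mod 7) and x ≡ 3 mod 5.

13

Since 5·3 ≡ 1 (mod 7), take x = 3 + 5·((6−3)·3 mod 7) = 3 + 5·2 = 13.
Check: 13 mod 7 = 6, 13 mod 5 = 3.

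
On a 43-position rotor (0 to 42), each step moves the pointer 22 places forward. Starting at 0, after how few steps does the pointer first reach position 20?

22⁻¹ ≡ 2 (mod 43) because 22·2 = 44 = 1·43 + 1.
So x ≡ 2·20 = 40 ≡ 40 (mod 43).

40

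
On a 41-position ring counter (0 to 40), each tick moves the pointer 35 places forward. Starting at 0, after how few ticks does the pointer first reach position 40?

7

The inverse of 35 mod 41 is 34 (since 35·34 = 1190 ≡ 1).
Multiplying both sides by 34: x ≡ 34·40 = 1360 ≡ 7 (mod 41).
Check: 35·7 = 245 = 5·41 + 40.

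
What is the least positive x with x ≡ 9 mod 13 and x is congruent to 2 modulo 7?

Since 7·2 ≡ 1 (mod 13), take x = 2 + 7·((9−2)·2 mod 13) = 2 + 7·1 = 9.
Check: 9 mod 13 = 9, 9 mod 7 = 2.

9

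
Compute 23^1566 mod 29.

Successive squares of 23 mod 29: 23^1≡23, 23^2≡7, 23^4≡20, 23^8≡23, 23^16≡7, 23^32≡20, 23^64≡23, 23^128≡7, 23^256≡20, 23^512≡23, 23^1024≡7.
1566 = 2 + 4 + 8 + 16 + 512 + 1024, so 23^1566 ≡ 7·20·23·7·23·7 ≡ 25 (mod 29).

25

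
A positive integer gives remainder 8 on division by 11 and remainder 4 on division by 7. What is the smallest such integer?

74

Since 7·8 ≡ 1 (mod 11), take x = 4 + 7·((8−4)·8 mod 11) = 4 + 7·10 = 74.
Check: 74 mod 11 = 8, 74 mod 7 = 4.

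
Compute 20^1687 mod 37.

By repeated squaring mod 37: 20^1≡20, 20^2≡30, 20^4≡12, 20^8≡33, 20^16≡16, 20^32≡34, 20^64≡9, 20^128≡7, 20^256≡12, 20^512≡33, 20^1024≡16.
Since 1687 = 1 + 2 + 4 + 16 + 128 + 512 + 1024 in binary, 20^1687 ≡ 20·30·12·16·7·33·16 ≡ 35 (mod 37).

35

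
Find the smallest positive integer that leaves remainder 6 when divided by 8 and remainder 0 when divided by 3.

x ≡ 0 (mod 3) gives x ∈ {0, 3, 6}.
The first of these with x mod 8 = 6 is 6.

6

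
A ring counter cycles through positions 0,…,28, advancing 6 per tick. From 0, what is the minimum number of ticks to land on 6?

The inverse of 6 mod 29 is 5 (since 6·5 = 30 ≡ 1).
Multiplying both sides by 5: x ≡ 5·6 = 30 ≡ 1 (mod 29).

1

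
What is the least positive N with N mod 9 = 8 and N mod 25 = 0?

x ≡ 8 (mod 9) gives x ∈ {8, 17, 26, 35, 44, 53, 62, 71, …}.
The first of these with x mod 25 = 0 is 125.

125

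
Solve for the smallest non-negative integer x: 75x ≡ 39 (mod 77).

19

The inverse of 75 mod 77 is 38 (since 75·38 = 2850 ≡ 1).
Multiplying both sides by 38: x ≡ 38·39 = 1482 ≡ 19 (mod 77).
Check: 75·19 = 1425 = 18·77 + 39.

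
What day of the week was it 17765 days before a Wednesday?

17765 mod 7 = 6 (since 2537·7 = 17759).
Wednesday − 6 days → Thursday.

Thursday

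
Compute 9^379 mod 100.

89

Square-and-reduce mod 100: 9^1≡9, 9^2≡81, 9^4≡61, 9^8≡21, 9^16≡41, 9^32≡81, 9^64≡61, 9^128≡21, 9^256≡41.
379 = 1 + 2 + 8 + 16 + 32 + 64 + 256, so 9^379 ≡ 9·81·21·41·81·61·41 ≡ 89 (mod 100).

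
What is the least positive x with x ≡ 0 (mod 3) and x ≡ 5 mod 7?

Since 7·1 ≡ 1 (mod 3), take x = 5 + 7·((0−5)·1 mod 3) = 5 + 7·1 = 12.
Check: 12 mod 3 = 0, 12 mod 7 = 5.

12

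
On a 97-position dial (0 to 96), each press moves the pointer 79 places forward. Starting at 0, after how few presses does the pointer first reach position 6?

32

The inverse of 79 mod 97 is 70 (since 79·70 = 5530 ≡ 1).
Multiplying both sides by 70: x ≡ 70·6 = 420 ≡ 32 (mod 97).
Check: 79·32 = 2528 = 26·97 + 6.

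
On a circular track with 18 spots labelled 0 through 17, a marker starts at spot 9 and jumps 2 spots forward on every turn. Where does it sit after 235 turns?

235·2 = 470.
Dividing 470 by 18 gives quotient 26 and remainder 2.
(9 + 2) mod 18 = 11.

11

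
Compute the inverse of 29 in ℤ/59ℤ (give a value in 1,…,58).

57

59 = 2·29 + 1
29 = 29·1 + 0
Back-substituting gives 29·57 ≡ 1 (mod 59).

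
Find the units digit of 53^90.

The units digit of 53^n cycles with period 4: 3, 9, 7, 1, …
90 mod 4 = 2, so the last digit matches 3^2 = 9.

9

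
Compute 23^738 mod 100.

69

By repeated squaring mod 100: 23^1≡23, 23^2≡29, 23^4≡41, 23^8≡81, 23^16≡61, 23^32≡21, 23^64≡41, 23^128≡81, 23^256≡61, 23^512≡21.
Since 738 = 2 + 32 + 64 + 128 + 512 in binary, 23^738 ≡ 29·21·41·81·21 ≡ 69 (mod 100).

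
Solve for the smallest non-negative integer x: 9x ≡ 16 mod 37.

The inverse of 9 mod 37 is 33 (since 9·33 = 297 ≡ 1).
Multiplying both sides by 33: x ≡ 33·16 = 528 ≡ 10 (mod 37).
Check: 9·10 = 90 = 2·37 + 16.

10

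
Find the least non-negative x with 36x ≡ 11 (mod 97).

36⁻¹ ≡ 62 (mod 97) because 36·62 = 2232 = 23·97 + 1.
Multiplying both sides by 62: x ≡ 62·11 = 682 ≡ 3 (mod 97).

3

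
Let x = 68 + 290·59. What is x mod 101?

290·59 = 17110.
17110 mod 101 = 41 (since 169·101 = 17069).
(68 + 41) mod 101 = 8.

8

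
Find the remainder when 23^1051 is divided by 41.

23

By repeated squaring mod 41: 23^1≡23, 23^2≡37, 23^4≡16, 23^8≡10, 23^16≡18, 23^32≡37, 23^64≡16, 23^128≡10, 23^256≡18, 23^512≡37, 23^1024≡16.
Since 1051 = 1 + 2 + 8 + 16 + 1024 in binary, 23^1051 ≡ 23·37·10·18·16 ≡ 23 (mod 41).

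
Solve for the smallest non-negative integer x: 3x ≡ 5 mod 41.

The inverse of 3 mod 41 is 14 (since 3·14 = 42 ≡ 1).
Multiplying both sides by 14: x ≡ 14·5 = 70 ≡ 29 (mod 41).

29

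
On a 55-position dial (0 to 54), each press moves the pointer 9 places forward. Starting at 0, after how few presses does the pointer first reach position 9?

9⁻¹ ≡ 49 (mod 55) because 9·49 = 441 = 8·55 + 1.
So x ≡ 49·9 = 441 ≡ 1 (mod 55).
Check: 9·1 = 9 = 0·55 + 9.

1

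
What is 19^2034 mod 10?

1

The units digit of 19^n cycles with period 2: 9, 1, …
2034 mod 2 = 0, so the last digit matches 9^2 = 1.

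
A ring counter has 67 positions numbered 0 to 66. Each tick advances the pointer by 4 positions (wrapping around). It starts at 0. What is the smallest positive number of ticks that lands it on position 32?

4⁻¹ ≡ 17 (mod 67) because 4·17 = 68 = 1·67 + 1.
So x ≡ 17·32 = 544 ≡ 8 (mod 67).

8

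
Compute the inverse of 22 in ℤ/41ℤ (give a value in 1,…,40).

41 = 1·22 + 19
22 = 1·19 + 3
19 = 6·3 + 1
3 = 3·1 + 0
Back-substituting gives 22·28 ≡ 1 (mod 41).

28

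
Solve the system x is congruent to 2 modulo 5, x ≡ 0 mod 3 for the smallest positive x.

x ≡ 0 (mod 3) gives x ∈ {0, 3, 6, 9, 12}.
The first of these with x mod 5 = 2 is 12.

12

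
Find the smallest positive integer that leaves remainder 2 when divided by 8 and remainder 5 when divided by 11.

82

x ≡ 2 (mod 8) gives x ∈ {2, 10, 18, 26, 34, 42, 50, 58, …}.
The first of these with x mod 11 = 5 is 82.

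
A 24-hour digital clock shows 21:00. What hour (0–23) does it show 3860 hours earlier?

1

3860 = 160·24 + 20, so 3860 mod 24 = 20.
(21 − 20) mod 24 = 1.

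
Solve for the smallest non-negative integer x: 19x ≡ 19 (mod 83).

The inverse of 19 mod 83 is 35 (since 19·35 = 665 ≡ 1).
So x ≡ 35·19 = 665 ≡ 1 (mod 83).

1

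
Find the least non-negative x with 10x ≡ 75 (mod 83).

49

The inverse of 10 mod 83 is 25 (since 10·25 = 250 ≡ 1).
So x ≡ 25·75 = 1875 ≡ 49 (mod 83).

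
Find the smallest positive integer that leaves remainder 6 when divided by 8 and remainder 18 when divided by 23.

x ≡ 6 (mod 8) gives x ∈ {6, 14, 22, 30, 38, 46, 54, 62, …}.
The first of these with x mod 23 = 18 is 110.

110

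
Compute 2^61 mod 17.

15

Square-and-reduce mod 17: 2^1≡2, 2^2≡4, 2^4≡16, 2^8≡1, 2^16≡1, 2^32≡1.
61 = 1 + 4 + 8 + 16 + 32, so 2^61 ≡ 2·16·1·1·1 ≡ 15 (mod 17).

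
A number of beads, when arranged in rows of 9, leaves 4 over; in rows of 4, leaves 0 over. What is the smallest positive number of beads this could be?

4

Since 4·7 ≡ 1 (mod 9), take x = 0 + 4·((4−0)·7 mod 9) = 0 + 4·1 = 4.
Check: 4 mod 9 = 4, 4 mod 4 = 0.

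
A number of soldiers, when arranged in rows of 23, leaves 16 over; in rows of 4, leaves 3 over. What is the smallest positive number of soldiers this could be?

x ≡ 3 (mod 4) gives x ∈ {3, 7, 11, 15, 19, 23, 27, 31, …}.
The first of these with x mod 23 = 16 is 39.

39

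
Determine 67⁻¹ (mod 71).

53

71 = 1·67 + 4
67 = 16·4 + 3
4 = 1·3 + 1
3 = 3·1 + 0
Back-substituting gives 67·53 ≡ 1 (mod 71).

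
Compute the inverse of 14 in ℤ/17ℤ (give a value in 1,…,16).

17 = 1·14 + 3
14 = 4·3 + 2
3 = 1·2 + 1
2 = 2·1 + 0
Back-substituting gives 14·11 ≡ 1 (mod 17).

11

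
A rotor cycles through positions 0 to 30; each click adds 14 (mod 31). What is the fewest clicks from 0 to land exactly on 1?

20

14·20 = 280 = 9·31 + 1, so 14⁻¹ ≡ 20 (mod 31).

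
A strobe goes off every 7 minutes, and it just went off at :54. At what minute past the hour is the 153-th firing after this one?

45

153·7 = 1071.
1071 − 17·60 = 51, so 1071 ≡ 51 (mod 60).
(54 + 51) mod 60 = 45.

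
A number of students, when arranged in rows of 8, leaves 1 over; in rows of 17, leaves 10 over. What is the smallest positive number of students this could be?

129

x ≡ 1 (mod 8) gives x ∈ {1, 9, 17, 25, 33, 41, 49, 57, …}.
The first of these with x mod 17 = 10 is 129.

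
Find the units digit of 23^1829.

3

Powers of 3 mod 10 repeat with period 4: 3, 9, 7, 1.
1829 leaves remainder 1 on division by 4, so 23^1829 ends in 3.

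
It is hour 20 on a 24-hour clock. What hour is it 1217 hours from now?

13

Dividing 1217 by 24 gives quotient 50 and remainder 17.
(20 + 17) mod 24 = 13.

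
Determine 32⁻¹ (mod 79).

42

32·42 = 1344 = 17·79 + 1, so 32⁻¹ ≡ 42 (mod 79).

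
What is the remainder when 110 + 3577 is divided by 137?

125

3577 mod 137 = 15 (since 26·137 = 3562).
(110 + 15) mod 137 = 125.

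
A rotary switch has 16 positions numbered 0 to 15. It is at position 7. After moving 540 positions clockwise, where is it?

Dividing 540 by 16 gives quotient 33 and remainder 12.
(7 + 12) mod 16 = 3.

3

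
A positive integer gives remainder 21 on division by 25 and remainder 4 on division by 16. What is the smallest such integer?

196

Since 16·11 ≡ 1 (mod 25), take x = 4 + 16·((21−4)·11 mod 25) = 4 + 16·12 = 196.
Check: 196 mod 25 = 21, 196 mod 16 = 4.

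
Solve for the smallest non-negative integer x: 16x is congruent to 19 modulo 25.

The inverse of 16 mod 25 is 11 (since 16·11 = 176 ≡ 1).
Multiplying both sides by 11: x ≡ 11·19 = 209 ≡ 9 (mod 25).
Check: 16·9 = 144 = 5·25 + 19.

9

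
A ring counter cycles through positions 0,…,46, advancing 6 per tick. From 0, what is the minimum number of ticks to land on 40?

6⁻¹ ≡ 8 (mod 47) because 6·8 = 48 = 1·47 + 1.
So x ≡ 8·40 = 320 ≡ 38 (mod 47).

38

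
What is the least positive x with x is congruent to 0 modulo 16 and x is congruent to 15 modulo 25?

240

x ≡ 0 (mod 16) gives x ∈ {0, 16, 32, 48, 64, 80, 96, 112, …}.
The first of these with x mod 25 = 15 is 240.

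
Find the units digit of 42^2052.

The units digit of 42^n cycles with period 4: 2, 4, 8, 6, …
2052 mod 4 = 0, so the last digit matches 2^4 = 6.

6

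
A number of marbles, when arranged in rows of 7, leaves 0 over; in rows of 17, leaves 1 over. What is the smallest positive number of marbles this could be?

35

x ≡ 0 (mod 7) gives x ∈ {0, 7, 14, 21, 28, 35}.
The first of these with x mod 17 = 1 is 35.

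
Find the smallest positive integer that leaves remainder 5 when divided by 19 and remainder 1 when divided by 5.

81

Since 5·4 ≡ 1 (mod 19), take x = 1 + 5·((5−1)·4 mod 19) = 1 + 5·16 = 81.
Check: 81 mod 19 = 5, 81 mod 5 = 1.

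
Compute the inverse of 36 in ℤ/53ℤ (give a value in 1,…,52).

36·28 = 1008 = 19·53 + 1, so 36⁻¹ ≡ 28 (mod 53).

28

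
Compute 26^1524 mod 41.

Square-and-reduce mod 41: 26^1≡26, 26^2≡20, 26^4≡31, 26^8≡18, 26^16≡37, 26^32≡16, 26^64≡10, 26^128≡18, 26^256≡37, 26^512≡16, 26^1024≡10.
Since 1524 = 4 + 16 + 32 + 64 + 128 + 256 + 1024 in binary, 26^1524 ≡ 31·37·16·10·18·37·10 ≡ 31 (mod 41).

31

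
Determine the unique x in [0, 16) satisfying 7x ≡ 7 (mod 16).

The inverse of 7 mod 16 is 7 (since 7·7 = 49 ≡ 1).
So x ≡ 7·7 = 49 ≡ 1 (mod 16).
Check: 7·1 = 7 = 0·16 + 7.

1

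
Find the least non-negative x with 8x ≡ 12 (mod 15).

9

The inverse of 8 mod 15 is 2 (since 8·2 = 16 ≡ 1).
Multiplying both sides by 2: x ≡ 2·12 = 24 ≡ 9 (mod 15).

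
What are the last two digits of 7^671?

43

Square-and-reduce mod 100: 7^1≡7, 7^2≡49, 7^4≡1, 7^8≡1, 7^16≡1, 7^32≡1, 7^64≡1, 7^128≡1, 7^256≡1, 7^512≡1.
Since 671 = 1 + 2 + 4 + 8 + 16 + 128 + 512 in binary, 7^671 ≡ 7·49·1·1·1·1·1 ≡ 43 (mod 100).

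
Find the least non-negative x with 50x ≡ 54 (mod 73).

50⁻¹ ≡ 19 (mod 73) because 50·19 = 950 = 13·73 + 1.
Multiplying both sides by 19: x ≡ 19·54 = 1026 ≡ 4 (mod 73).
Check: 50·4 = 200 = 2·73 + 54.

4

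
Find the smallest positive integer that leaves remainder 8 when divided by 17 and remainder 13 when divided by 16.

93

x ≡ 13 (mod 16) gives x ∈ {13, 29, 45, 61, 77, 93}.
The first of these with x mod 17 = 8 is 93.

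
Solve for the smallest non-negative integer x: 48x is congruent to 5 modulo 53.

52

48⁻¹ ≡ 21 (mod 53) because 48·21 = 1008 = 19·53 + 1.
So x ≡ 21·5 = 105 ≡ 52 (mod 53).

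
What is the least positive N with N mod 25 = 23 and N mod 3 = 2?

Since 3·17 ≡ 1 (mod 25), take x = 2 + 3·((23−2)·17 mod 25) = 2 + 3·7 = 23.
Check: 23 mod 25 = 23, 23 mod 3 = 2.

23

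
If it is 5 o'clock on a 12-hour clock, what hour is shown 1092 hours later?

1092 mod 12 = 0 (since 91·12 = 1092).
5 + 0 → 5 on a 12-hour dial.

5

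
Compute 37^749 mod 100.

By repeated squaring mod 100: 37^1≡37, 37^2≡69, 37^4≡61, 37^8≡21, 37^16≡41, 37^32≡81, 37^64≡61, 37^128≡21, 37^256≡41, 37^512≡81.
Since 749 = 1 + 4 + 8 + 32 + 64 + 128 + 512 in binary, 37^749 ≡ 37·61·21·81·61·21·81 ≡ 77 (mod 100).

77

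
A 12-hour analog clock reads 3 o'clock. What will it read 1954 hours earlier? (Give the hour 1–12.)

5

1954 − 162·12 = 10, so 1954 ≡ 10 (mod 12).
3 − 10 → 5 on a 12-hour dial.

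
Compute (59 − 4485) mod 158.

156

4485 = 28·158 + 61, so 4485 mod 158 = 61.
(59 − 61) mod 158 = 156.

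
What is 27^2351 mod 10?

3

The units digit of 27^n cycles with period 4: 7, 9, 3, 1, …
2351 leaves remainder 3 on division by 4, so 27^2351 ends in 3.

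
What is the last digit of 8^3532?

The units digit of 8^n cycles with period 4: 8, 4, 2, 6, …
3532 mod 4 = 0, so the last digit matches 8^4 = 6.

6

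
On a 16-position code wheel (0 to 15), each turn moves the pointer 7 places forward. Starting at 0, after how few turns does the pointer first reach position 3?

5

7⁻¹ ≡ 7 (mod 16) because 7·7 = 49 = 3·16 + 1.
Multiplying both sides by 7: x ≡ 7·3 = 21 ≡ 5 (mod 16).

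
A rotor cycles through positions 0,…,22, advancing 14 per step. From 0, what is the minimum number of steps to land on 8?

17

14⁻¹ ≡ 5 (mod 23) because 14·5 = 70 = 3·23 + 1.
Multiplying both sides by 5: x ≡ 5·8 = 40 ≡ 17 (mod 23).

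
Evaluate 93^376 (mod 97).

Square-and-reduce mod 97: 93^1≡93, 93^2≡16, 93^4≡62, 93^8≡61, 93^16≡35, 93^32≡61, 93^64≡35, 93^128≡61, 93^256≡35.
376 = 8 + 16 + 32 + 64 + 256, so 93^376 ≡ 61·35·61·35·35 ≡ 35 (mod 97).

35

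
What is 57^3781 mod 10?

7

The units digit of 57^n cycles with period 4: 7, 9, 3, 1, …
3781 leaves remainder 1 on division by 4, so 57^3781 ends in 7.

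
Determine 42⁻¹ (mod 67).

8

42·8 = 336 = 5·67 + 1, so 42⁻¹ ≡ 8 (mod 67).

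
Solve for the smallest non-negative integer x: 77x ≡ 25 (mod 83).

65

77⁻¹ ≡ 69 (mod 83) because 77·69 = 5313 = 64·83 + 1.
So x ≡ 69·25 = 1725 ≡ 65 (mod 83).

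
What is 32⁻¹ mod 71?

20

71 = 2·32 + 7
32 = 4·7 + 4
7 = 1·4 + 3
4 = 1·3 + 1
3 = 3·1 + 0
Back-substituting gives 32·20 ≡ 1 (mod 71).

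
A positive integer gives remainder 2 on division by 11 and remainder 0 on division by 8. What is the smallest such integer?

24

Since 8·7 ≡ 1 (mod 11), take x = 0 + 8·((2−0)·7 mod 11) = 0 + 8·3 = 24.
Check: 24 mod 11 = 2, 24 mod 8 = 0.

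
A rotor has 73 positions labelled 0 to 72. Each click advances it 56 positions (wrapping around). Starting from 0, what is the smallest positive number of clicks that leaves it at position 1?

30

56·30 = 1680 = 23·73 + 1, so 56⁻¹ ≡ 30 (mod 73).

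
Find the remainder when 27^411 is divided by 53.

32

Square-and-reduce mod 53: 27^1≡27, 27^2≡40, 27^4≡10, 27^8≡47, 27^16≡36, 27^32≡24, 27^64≡46, 27^128≡49, 27^256≡16.
411 = 1 + 2 + 8 + 16 + 128 + 256, so 27^411 ≡ 27·40·47·36·49·16 ≡ 32 (mod 53).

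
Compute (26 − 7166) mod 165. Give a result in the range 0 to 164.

Dividing 7166 by 165 gives quotient 43 and remainder 71.
(26 − 71) mod 165 = 120.

120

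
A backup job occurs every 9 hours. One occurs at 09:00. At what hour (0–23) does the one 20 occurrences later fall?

20·9 = 180.
180 = 7·24 + 12, so 180 mod 24 = 12.
(9 + 12) mod 24 = 21.

21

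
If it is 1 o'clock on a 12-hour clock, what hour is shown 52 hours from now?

5

52 = 4·12 + 4, so 52 mod 12 = 4.
1 + 4 → 5 on a 12-hour dial.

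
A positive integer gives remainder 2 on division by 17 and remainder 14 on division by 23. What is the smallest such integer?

359

x ≡ 2 (mod 17) gives x ∈ {2, 19, 36, 53, 70, 87, 104, 121, …}.
The first of these with x mod 23 = 14 is 359.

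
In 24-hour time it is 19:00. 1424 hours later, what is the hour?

1424 mod 24 = 8 (since 59·24 = 1416).
(19 + 8) mod 24 = 3.

3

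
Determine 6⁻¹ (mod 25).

25 = 4·6 + 1
6 = 6·1 + 0
Back-substituting gives 6·21 ≡ 1 (mod 25).

21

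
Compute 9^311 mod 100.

9

Successive squares of 9 mod 100: 9^1≡9, 9^2≡81, 9^4≡61, 9^8≡21, 9^16≡41, 9^32≡81, 9^64≡61, 9^128≡21, 9^256≡41.
311 = 1 + 2 + 4 + 16 + 32 + 256, so 9^311 ≡ 9·81·61·41·81·41 ≡ 9 (mod 100).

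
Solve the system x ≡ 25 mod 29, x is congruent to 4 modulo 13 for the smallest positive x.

Since 13·9 ≡ 1 (mod 29), take x = 4 + 13·((25−4)·9 mod 29) = 4 + 13·15 = 199.
Check: 199 mod 29 = 25, 199 mod 13 = 4.

199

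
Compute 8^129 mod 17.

Square-and-reduce mod 17: 8^1≡8, 8^2≡13, 8^4≡16, 8^8≡1, 8^16≡1, 8^32≡1, 8^64≡1, 8^128≡1.
Since 129 = 1 + 128 in binary, 8^129 ≡ 8·1 ≡ 8 (mod 17).

8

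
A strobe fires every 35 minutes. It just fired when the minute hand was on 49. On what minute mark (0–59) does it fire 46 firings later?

39

46·35 = 1610.
1610 = 26·60 + 50, so 1610 mod 60 = 50.
(49 + 50) mod 60 = 39.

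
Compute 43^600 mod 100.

Successive squares of 43 mod 100: 43^1≡43, 43^2≡49, 43^4≡1, 43^8≡1, 43^16≡1, 43^32≡1, 43^64≡1, 43^128≡1, 43^256≡1, 43^512≡1.
600 = 8 + 16 + 64 + 512, so 43^600 ≡ 1·1·1·1 ≡ 1 (mod 100).

1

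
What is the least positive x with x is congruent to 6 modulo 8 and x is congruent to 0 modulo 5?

30

Since 5·5 ≡ 1 (mod 8), take x = 0 + 5·((6−0)·5 mod 8) = 0 + 5·6 = 30.
Check: 30 mod 8 = 6, 30 mod 5 = 0.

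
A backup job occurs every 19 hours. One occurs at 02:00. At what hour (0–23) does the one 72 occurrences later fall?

72·19 = 1368.
Dividing 1368 by 24 gives quotient 57 and remainder 0.
(2 + 0) mod 24 = 2.

2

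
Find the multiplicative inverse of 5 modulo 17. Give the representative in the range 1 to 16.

7

17 = 3·5 + 2
5 = 2·2 + 1
2 = 2·1 + 0
Back-substituting gives 5·7 ≡ 1 (mod 17).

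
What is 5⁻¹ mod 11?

11 = 2·5 + 1
5 = 5·1 + 0
Back-substituting gives 5·9 ≡ 1 (mod 11).

9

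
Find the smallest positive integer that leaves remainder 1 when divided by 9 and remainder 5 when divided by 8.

37

x ≡ 5 (mod 8) gives x ∈ {5, 13, 21, 29, 37}.
The first of these with x mod 9 = 1 is 37.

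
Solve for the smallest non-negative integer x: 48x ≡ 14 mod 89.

4

The inverse of 48 mod 89 is 13 (since 48·13 = 624 ≡ 1).
Multiplying both sides by 13: x ≡ 13·14 = 182 ≡ 4 (mod 89).
Check: 48·4 = 192 = 2·89 + 14.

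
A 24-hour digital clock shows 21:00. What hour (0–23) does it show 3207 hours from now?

Dividing 3207 by 24 gives quotient 133 and remainder 15.
(21 + 15) mod 24 = 12.

12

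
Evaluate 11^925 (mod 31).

Square-and-reduce mod 31: 11^1≡11, 11^2≡28, 11^4≡9, 11^8≡19, 11^16≡20, 11^32≡28, 11^64≡9, 11^128≡19, 11^256≡20, 11^512≡28.
925 = 1 + 4 + 8 + 16 + 128 + 256 + 512, so 11^925 ≡ 11·9·19·20·19·20·28 ≡ 26 (mod 31).

26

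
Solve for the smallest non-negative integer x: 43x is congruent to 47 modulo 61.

55

The inverse of 43 mod 61 is 44 (since 43·44 = 1892 ≡ 1).
Multiplying both sides by 44: x ≡ 44·47 = 2068 ≡ 55 (mod 61).
Check: 43·55 = 2365 = 38·61 + 47.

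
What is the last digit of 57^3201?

Powers of 7 mod 10 repeat with period 4: 7, 9, 3, 1.
3201 mod 4 = 1, so the last digit matches 7^1 = 7.

7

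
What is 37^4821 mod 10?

7

Powers of 7 mod 10 repeat with period 4: 7, 9, 3, 1.
4821 mod 4 = 1, so the last digit matches 7^1 = 7.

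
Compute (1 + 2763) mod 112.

76

Dividing 2763 by 112 gives quotient 24 and remainder 75.
(1 + 75) mod 112 = 76.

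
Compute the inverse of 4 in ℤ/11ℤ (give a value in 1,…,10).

3

11 = 2·4 + 3
4 = 1·3 + 1
3 = 3·1 + 0
Back-substituting gives 4·3 ≡ 1 (mod 11).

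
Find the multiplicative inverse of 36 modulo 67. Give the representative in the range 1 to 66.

54

67 = 1·36 + 31
36 = 1·31 + 5
31 = 6·5 + 1
5 = 5·1 + 0
Back-substituting gives 36·54 ≡ 1 (mod 67).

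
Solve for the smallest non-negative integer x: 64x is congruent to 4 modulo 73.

The inverse of 64 mod 73 is 8 (since 64·8 = 512 ≡ 1).
Multiplying both sides by 8: x ≡ 8·4 = 32 ≡ 32 (mod 73).

32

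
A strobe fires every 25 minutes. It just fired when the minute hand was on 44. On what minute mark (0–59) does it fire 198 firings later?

14

198·25 = 4950.
4950 = 82·60 + 30, so 4950 mod 60 = 30.
(44 + 30) mod 60 = 14.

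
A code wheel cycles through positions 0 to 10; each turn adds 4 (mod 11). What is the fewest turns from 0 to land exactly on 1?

3

11 = 2·4 + 3
4 = 1·3 + 1
3 = 3·1 + 0
Back-substituting gives 4·3 ≡ 1 (mod 11).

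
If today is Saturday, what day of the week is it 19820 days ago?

Wednesday

19820 = 2831·7 + 3, so 19820 mod 7 = 3.
Saturday − 3 days → Wednesday.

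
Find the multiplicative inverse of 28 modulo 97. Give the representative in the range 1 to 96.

52

28·52 = 1456 = 15·97 + 1, so 28⁻¹ ≡ 52 (mod 97).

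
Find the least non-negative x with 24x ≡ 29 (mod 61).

19

The inverse of 24 mod 61 is 28 (since 24·28 = 672 ≡ 1).
Multiplying both sides by 28: x ≡ 28·29 = 812 ≡ 19 (mod 61).
Check: 24·19 = 456 = 7·61 + 29.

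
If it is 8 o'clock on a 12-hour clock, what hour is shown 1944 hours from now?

1944 − 162·12 = 0, so 1944 ≡ 0 (mod 12).
8 + 0 → 8 on a 12-hour dial.

8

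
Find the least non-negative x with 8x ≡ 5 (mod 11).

The inverse of 8 mod 11 is 7 (since 8·7 = 56 ≡ 1).
Multiplying both sides by 7: x ≡ 7·5 = 35 ≡ 2 (mod 11).
Check: 8·2 = 16 = 1·11 + 5.

2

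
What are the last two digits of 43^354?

49

By repeated squaring mod 100: 43^1≡43, 43^2≡49, 43^4≡1, 43^8≡1, 43^16≡1, 43^32≡1, 43^64≡1, 43^128≡1, 43^256≡1.
Since 354 = 2 + 32 + 64 + 256 in binary, 43^354 ≡ 49·1·1·1 ≡ 49 (mod 100).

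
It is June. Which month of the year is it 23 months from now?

23 mod 12 = 11 (since 1·12 = 12).
June + 11 months → May.

May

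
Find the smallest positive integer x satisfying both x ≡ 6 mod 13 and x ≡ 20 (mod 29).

x ≡ 6 (mod 13) gives x ∈ {6, 19, 32, 45, 58, 71, 84, 97, …}.
The first of these with x mod 29 = 20 is 136.

136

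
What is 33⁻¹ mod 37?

9

33·9 = 297 = 8·37 + 1, so 33⁻¹ ≡ 9 (mod 37).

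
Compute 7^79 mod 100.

Successive squares of 7 mod 100: 7^1≡7, 7^2≡49, 7^4≡1, 7^8≡1, 7^16≡1, 7^32≡1, 7^64≡1.
Since 79 = 1 + 2 + 4 + 8 + 64 in binary, 7^79 ≡ 7·49·1·1·1 ≡ 43 (mod 100).

43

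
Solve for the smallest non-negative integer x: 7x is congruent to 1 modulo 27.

4

The inverse of 7 mod 27 is 4 (since 7·4 = 28 ≡ 1).
So x ≡ 4·1 = 4 ≡ 4 (mod 27).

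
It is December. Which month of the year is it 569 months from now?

May

569 − 47·12 = 5, so 569 ≡ 5 (mod 12).
December + 5 months → May.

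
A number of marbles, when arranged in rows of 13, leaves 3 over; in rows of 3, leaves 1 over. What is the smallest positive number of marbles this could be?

16

x ≡ 1 (mod 3) gives x ∈ {1, 4, 7, 10, 13, 16}.
The first of these with x mod 13 = 3 is 16.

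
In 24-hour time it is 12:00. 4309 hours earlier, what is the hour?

23

Dividing 4309 by 24 gives quotient 179 and remainder 13.
(12 − 13) mod 24 = 23.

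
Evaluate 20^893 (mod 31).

19

By repeated squaring mod 31: 20^1≡20, 20^2≡28, 20^4≡9, 20^8≡19, 20^16≡20, 20^32≡28, 20^64≡9, 20^128≡19, 20^256≡20, 20^512≡28.
893 = 1 + 4 + 8 + 16 + 32 + 64 + 256 + 512, so 20^893 ≡ 20·9·19·20·28·9·20·28 ≡ 19 (mod 31).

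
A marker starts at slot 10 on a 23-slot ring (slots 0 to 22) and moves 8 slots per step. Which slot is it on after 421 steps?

421·8 = 3368.
3368 mod 23 = 10 (since 146·23 = 3358).
(10 + 10) mod 23 = 20.

20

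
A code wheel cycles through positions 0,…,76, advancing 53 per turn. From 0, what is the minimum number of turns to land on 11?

22

53⁻¹ ≡ 16 (mod 77) because 53·16 = 848 = 11·77 + 1.
So x ≡ 16·11 = 176 ≡ 22 (mod 77).
Check: 53·22 = 1166 = 15·77 + 11.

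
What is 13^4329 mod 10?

3

Powers of 3 mod 10 repeat with period 4: 3, 9, 7, 1.
4329 mod 4 = 1, so the last digit matches 3^1 = 3.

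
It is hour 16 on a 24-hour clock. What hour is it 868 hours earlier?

Dividing 868 by 24 gives quotient 36 and remainder 4.
(16 − 4) mod 24 = 12.

12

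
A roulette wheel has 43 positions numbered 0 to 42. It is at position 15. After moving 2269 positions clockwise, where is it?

5

2269 − 52·43 = 33, so 2269 ≡ 33 (mod 43).
(15 + 33) mod 43 = 5.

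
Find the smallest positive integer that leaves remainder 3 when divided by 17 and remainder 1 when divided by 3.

Since 3·6 ≡ 1 (mod 17), take x = 1 + 3·((3−1)·6 mod 17) = 1 + 3·12 = 37.
Check: 37 mod 17 = 3, 37 mod 3 = 1.

37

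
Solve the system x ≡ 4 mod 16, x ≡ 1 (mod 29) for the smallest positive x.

Since 29·5 ≡ 1 (mod 16), take x = 1 + 29·((4−1)·5 mod 16) = 1 + 29·15 = 436.
Check: 436 mod 16 = 4, 436 mod 29 = 1.

436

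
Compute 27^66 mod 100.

Successive squares of 27 mod 100: 27^1≡27, 27^2≡29, 27^4≡41, 27^8≡81, 27^16≡61, 27^32≡21, 27^64≡41.
Since 66 = 2 + 64 in binary, 27^66 ≡ 29·41 ≡ 89 (mod 100).

89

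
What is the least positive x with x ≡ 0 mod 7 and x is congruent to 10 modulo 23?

x ≡ 0 (mod 7) gives x ∈ {0, 7, 14, 21, 28, 35, 42, 49, …}.
The first of these with x mod 23 = 10 is 56.

56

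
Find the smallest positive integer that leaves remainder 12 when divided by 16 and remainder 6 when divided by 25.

x ≡ 12 (mod 16) gives x ∈ {12, 28, 44, 60, 76, 92, 108, 124, …}.
The first of these with x mod 25 = 6 is 156.

156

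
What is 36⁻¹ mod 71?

2

71 = 1·36 + 35
36 = 1·35 + 1
35 = 35·1 + 0
Back-substituting gives 36·2 ≡ 1 (mod 71).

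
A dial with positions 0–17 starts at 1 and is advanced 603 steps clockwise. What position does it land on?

10

603 − 33·18 = 9, so 603 ≡ 9 (mod 18).
(1 + 9) mod 18 = 10.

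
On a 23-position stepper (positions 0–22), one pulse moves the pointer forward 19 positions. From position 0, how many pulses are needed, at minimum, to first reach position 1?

19·17 = 323 = 14·23 + 1, so 19⁻¹ ≡ 17 (mod 23).

17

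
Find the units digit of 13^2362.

Powers of 3 mod 10 repeat with period 4: 3, 9, 7, 1.
2362 leaves remainder 2 on division by 4, so 13^2362 ends in 9.

9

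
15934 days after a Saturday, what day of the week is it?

Monday

15934 − 2276·7 = 2, so 15934 ≡ 2 (mod 7).
Saturday + 2 days → Monday.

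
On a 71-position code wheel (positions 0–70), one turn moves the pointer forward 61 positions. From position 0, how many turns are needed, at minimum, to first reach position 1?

7

61·7 = 427 = 6·71 + 1, so 61⁻¹ ≡ 7 (mod 71).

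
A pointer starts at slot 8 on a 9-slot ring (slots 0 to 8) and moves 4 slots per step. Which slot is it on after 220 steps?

6

220·4 = 880.
880 mod 9 = 7 (since 97·9 = 873).
(8 + 7) mod 9 = 6.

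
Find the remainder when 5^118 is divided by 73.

23

Square-and-reduce mod 73: 5^1≡5, 5^2≡25, 5^4≡41, 5^8≡2, 5^16≡4, 5^32≡16, 5^64≡37.
Since 118 = 2 + 4 + 16 + 32 + 64 in binary, 5^118 ≡ 25·41·4·16·37 ≡ 23 (mod 73).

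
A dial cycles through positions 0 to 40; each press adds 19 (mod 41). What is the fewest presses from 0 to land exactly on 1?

13

41 = 2·19 + 3
19 = 6·3 + 1
3 = 3·1 + 0
Back-substituting gives 19·13 ≡ 1 (mod 41).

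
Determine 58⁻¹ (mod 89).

66

89 = 1·58 + 31
58 = 1·31 + 27
31 = 1·27 + 4
27 = 6·4 + 3
4 = 1·3 + 1
3 = 3·1 + 0
Back-substituting gives 58·66 ≡ 1 (mod 89).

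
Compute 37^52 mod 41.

By repeated squaring mod 41: 37^1≡37, 37^2≡16, 37^4≡10, 37^8≡18, 37^16≡37, 37^32≡16.
Since 52 = 4 + 16 + 32 in binary, 37^52 ≡ 10·37·16 ≡ 16 (mod 41).

16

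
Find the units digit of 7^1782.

Powers of 7 mod 10 repeat with period 4: 7, 9, 3, 1.
1782 leaves remainder 2 on division by 4, so 7^1782 ends in 9.

9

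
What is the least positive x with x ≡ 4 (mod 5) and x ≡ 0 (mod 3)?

Since 3·2 ≡ 1 (mod 5), take x = 0 + 3·((4−0)·2 mod 5) = 0 + 3·3 = 9.
Check: 9 mod 5 = 4, 9 mod 3 = 0.

9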